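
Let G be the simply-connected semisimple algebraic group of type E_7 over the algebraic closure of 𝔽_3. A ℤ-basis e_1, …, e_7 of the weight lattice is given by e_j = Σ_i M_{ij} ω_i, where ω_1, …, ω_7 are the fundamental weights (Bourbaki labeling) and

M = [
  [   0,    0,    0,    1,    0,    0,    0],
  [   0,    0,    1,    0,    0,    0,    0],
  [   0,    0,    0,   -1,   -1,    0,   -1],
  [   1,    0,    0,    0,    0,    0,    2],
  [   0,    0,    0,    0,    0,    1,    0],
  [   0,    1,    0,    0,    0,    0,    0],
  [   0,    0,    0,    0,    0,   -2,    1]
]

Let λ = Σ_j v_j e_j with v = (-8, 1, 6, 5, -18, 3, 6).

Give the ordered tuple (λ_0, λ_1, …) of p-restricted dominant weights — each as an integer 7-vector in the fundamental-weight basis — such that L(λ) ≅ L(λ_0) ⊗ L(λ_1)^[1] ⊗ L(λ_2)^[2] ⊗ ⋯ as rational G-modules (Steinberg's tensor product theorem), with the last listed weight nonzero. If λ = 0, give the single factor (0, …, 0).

((2, 0, 1, 1, 0, 1, 0), (1, 2, 2, 1, 1, 0, 0))

Change of basis e → ω: c = M·v where v = (-8, 1, 6, 5, -18, 3, 6):
  c_1 = 0*-8 + 0*1 + 0*6 + 1*5 + 0*-18 + 0*3 + 0*6 = 5
  c_2 = 0*-8 + 0*1 + 1*6 + 0*5 + 0*-18 + 0*3 + 0*6 = 6
  c_3 = 0*-8 + 0*1 + 0*6 + -1*5 + -1*-18 + 0*3 + -1*6 = 7
  c_4 = 1*-8 + 0*1 + 0*6 + 0*5 + 0*-18 + 0*3 + 2*6 = 4
  c_5 = 0*-8 + 0*1 + 0*6 + 0*5 + 0*-18 + 1*3 + 0*6 = 3
  c_6 = 0*-8 + 1*1 + 0*6 + 0*5 + 0*-18 + 0*3 + 0*6 = 1
  c_7 = 0*-8 + 0*1 + 0*6 + 0*5 + 0*-18 + -2*3 + 1*6 = 0
Writing each c_i in base p = 3:
  c_1 = 5 = 2·3^0 + 1·3^1
  c_2 = 6 = 0·3^0 + 2·3^1
  c_3 = 7 = 1·3^0 + 2·3^1
  c_4 = 4 = 1·3^0 + 1·3^1
  c_5 = 3 = 0·3^0 + 1·3^1
  c_6 = 1 = 1·3^0
  c_7 = 0
p-restricted factor λ_0 = (2, 0, 1, 1, 0, 1, 0)
p-restricted factor λ_1 = (1, 2, 2, 1, 1, 0, 0)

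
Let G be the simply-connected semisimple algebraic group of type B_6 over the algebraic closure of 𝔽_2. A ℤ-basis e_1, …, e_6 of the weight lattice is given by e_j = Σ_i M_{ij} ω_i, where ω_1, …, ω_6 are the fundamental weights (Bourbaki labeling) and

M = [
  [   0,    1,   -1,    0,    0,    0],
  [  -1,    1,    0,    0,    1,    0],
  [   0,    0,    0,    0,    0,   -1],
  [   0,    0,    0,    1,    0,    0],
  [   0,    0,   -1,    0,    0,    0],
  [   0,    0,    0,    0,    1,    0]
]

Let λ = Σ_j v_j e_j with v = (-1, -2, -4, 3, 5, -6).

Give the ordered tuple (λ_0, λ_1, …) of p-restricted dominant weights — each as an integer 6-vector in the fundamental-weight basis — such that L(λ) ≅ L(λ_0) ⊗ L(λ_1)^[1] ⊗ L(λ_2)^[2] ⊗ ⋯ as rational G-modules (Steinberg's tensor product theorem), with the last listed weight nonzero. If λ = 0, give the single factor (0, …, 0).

Change of basis e → ω: c = M·v where v = (-1, -2, -4, 3, 5, -6):
  c_1 = (0)·(-1) + (1)·(-2) + (-1)·(-4) + (0)·(3) + (0)·(5) + (0)·(-6) = 2
  c_2 = (-1)·(-1) + (1)·(-2) + (0)·(-4) + (0)·(3) + (1)·(5) + (0)·(-6) = 4
  c_3 = (0)·(-1) + (0)·(-2) + (0)·(-4) + (0)·(3) + (0)·(5) + (-1)·(-6) = 6
  c_4 = (0)·(-1) + (0)·(-2) + (0)·(-4) + (1)·(3) + (0)·(5) + (0)·(-6) = 3
  c_5 = (0)·(-1) + (0)·(-2) + (-1)·(-4) + (0)·(3) + (0)·(5) + (0)·(-6) = 4
  c_6 = (0)·(-1) + (0)·(-2) + (0)·(-4) + (0)·(3) + (1)·(5) + (0)·(-6) = 5
Writing each c_i in base p = 2:
  c_1 = 2 = 0·2^0 + 1·2^1
  c_2 = 4 = 0·2^0 + 0·2^1 + 1·2^2
  c_3 = 6 = 0·2^0 + 1·2^1 + 1·2^2
  c_4 = 3 = 1·2^0 + 1·2^1
  c_5 = 4 = 0·2^0 + 0·2^1 + 1·2^2
  c_6 = 5 = 1·2^0 + 0·2^1 + 1·2^2
λ_0 = (0, 0, 0, 1, 0, 1)
λ_1 = (1, 0, 1, 1, 0, 0)
λ_2 = (0, 1, 1, 0, 1, 1)

((0, 0, 0, 1, 0, 1), (1, 0, 1, 1, 0, 0), (0, 1, 1, 0, 1, 1))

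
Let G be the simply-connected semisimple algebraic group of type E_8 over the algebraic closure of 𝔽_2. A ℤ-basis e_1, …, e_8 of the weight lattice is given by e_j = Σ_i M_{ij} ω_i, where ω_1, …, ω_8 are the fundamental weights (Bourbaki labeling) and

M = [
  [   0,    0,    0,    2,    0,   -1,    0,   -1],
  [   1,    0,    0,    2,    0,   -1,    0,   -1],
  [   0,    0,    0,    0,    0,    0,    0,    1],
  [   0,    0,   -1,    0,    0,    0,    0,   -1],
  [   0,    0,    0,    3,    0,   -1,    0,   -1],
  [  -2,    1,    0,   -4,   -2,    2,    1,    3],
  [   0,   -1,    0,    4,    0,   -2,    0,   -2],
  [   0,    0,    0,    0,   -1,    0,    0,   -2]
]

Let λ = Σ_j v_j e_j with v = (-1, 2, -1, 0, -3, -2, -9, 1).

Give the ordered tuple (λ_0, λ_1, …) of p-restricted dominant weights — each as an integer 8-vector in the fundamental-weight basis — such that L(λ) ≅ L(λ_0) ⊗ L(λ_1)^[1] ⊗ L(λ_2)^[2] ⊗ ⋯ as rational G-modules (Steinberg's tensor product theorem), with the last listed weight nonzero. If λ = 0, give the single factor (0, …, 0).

ω-coordinates c = M·v, v = (-1, 2, -1, 0, -3, -2, -9, 1):
  c_1 = (0)·(-1) + (0)·(2) + (0)·(-1) + (2)·(0) + (0)·(-3) + (-1)·(-2) + (0)·(-9) + (-1)·(1) = 1
  c_2 = (1)·(-1) + (0)·(2) + (0)·(-1) + (2)·(0) + (0)·(-3) + (-1)·(-2) + (0)·(-9) + (-1)·(1) = 0
  c_3 = (0)·(-1) + (0)·(2) + (0)·(-1) + (0)·(0) + (0)·(-3) + (0)·(-2) + (0)·(-9) + (1)·(1) = 1
  c_4 = (0)·(-1) + (0)·(2) + (-1)·(-1) + (0)·(0) + (0)·(-3) + (0)·(-2) + (0)·(-9) + (-1)·(1) = 0
  c_5 = (0)·(-1) + (0)·(2) + (0)·(-1) + (3)·(0) + (0)·(-3) + (-1)·(-2) + (0)·(-9) + (-1)·(1) = 1
  c_6 = (-2)·(-1) + (1)·(2) + (0)·(-1) + (-4)·(0) + (-2)·(-3) + (2)·(-2) + (1)·(-9) + (3)·(1) = 0
  c_7 = (0)·(-1) + (-1)·(2) + (0)·(-1) + (4)·(0) + (0)·(-3) + (-2)·(-2) + (0)·(-9) + (-2)·(1) = 0
  c_8 = (0)·(-1) + (0)·(2) + (0)·(-1) + (0)·(0) + (-1)·(-3) + (0)·(-2) + (0)·(-9) + (-2)·(1) = 1
Writing each c_i in base p = 2:
  c_1 = 1 = 1·2^0
  c_2 = 0
  c_3 = 1 = 1·2^0
  c_4 = 0
  c_5 = 1 = 1·2^0
  c_6 = 0
  c_7 = 0
  c_8 = 1 = 1·2^0
p-restricted factor λ_0 = (1, 0, 1, 0, 1, 0, 0, 1)

((1, 0, 1, 0, 1, 0, 0, 1),)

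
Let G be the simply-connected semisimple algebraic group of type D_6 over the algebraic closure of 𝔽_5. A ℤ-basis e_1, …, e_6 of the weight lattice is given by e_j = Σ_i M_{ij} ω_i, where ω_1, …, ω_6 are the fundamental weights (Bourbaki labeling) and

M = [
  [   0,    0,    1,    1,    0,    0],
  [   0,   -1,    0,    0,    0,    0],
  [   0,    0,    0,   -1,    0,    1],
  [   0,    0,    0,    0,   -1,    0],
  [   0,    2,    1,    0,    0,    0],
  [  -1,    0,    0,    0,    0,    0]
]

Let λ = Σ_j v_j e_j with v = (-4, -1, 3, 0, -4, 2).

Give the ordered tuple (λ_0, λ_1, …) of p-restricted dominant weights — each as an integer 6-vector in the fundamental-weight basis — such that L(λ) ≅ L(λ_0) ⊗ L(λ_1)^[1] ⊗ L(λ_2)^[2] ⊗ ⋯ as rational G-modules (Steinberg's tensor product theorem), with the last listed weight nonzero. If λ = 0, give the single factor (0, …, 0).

Compute c_i = Σ_j M_{ij} v_j with v = (-4, -1, 3, 0, -4, 2):
  c_1 = (0)·(-4) + (0)·(-1) + 1·3 + 1·0 + (0)·(-4) + 0·2 = 3
  c_2 = (0)·(-4) + (-1)·(-1) + 0·3 + 0·0 + (0)·(-4) + 0·2 = 1
  c_3 = (0)·(-4) + (0)·(-1) + 0·3 + (-1)·(0) + (0)·(-4) + 1·2 = 2
  c_4 = (0)·(-4) + (0)·(-1) + 0·3 + 0·0 + (-1)·(-4) + 0·2 = 4
  c_5 = (0)·(-4) + (2)·(-1) + 1·3 + 0·0 + (0)·(-4) + 0·2 = 1
  c_6 = (-1)·(-4) + (0)·(-1) + 0·3 + 0·0 + (0)·(-4) + 0·2 = 4
Expand coordinatewise in base 5:
  c_1 = 3 = 3·5^0
  c_2 = 1 = 1·5^0
  c_3 = 2 = 2·5^0
  c_4 = 4 = 4·5^0
  c_5 = 1 = 1·5^0
  c_6 = 4 = 4·5^0
λ_0 = (3, 1, 2, 4, 1, 4)

((3, 1, 2, 4, 1, 4),)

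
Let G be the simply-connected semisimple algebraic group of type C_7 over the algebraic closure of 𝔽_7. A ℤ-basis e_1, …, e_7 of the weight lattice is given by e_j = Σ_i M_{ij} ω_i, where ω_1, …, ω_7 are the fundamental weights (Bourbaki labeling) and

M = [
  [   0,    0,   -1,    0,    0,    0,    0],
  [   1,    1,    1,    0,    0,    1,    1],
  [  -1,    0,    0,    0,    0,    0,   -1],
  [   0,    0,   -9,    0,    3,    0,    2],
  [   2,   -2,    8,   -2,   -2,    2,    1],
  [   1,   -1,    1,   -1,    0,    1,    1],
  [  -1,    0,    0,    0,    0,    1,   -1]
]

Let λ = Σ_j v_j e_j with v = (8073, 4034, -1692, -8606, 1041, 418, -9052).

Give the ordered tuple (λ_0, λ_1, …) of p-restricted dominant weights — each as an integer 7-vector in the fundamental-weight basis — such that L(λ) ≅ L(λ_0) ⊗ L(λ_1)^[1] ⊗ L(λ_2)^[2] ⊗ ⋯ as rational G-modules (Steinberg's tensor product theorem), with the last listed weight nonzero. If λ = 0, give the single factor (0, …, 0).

((5, 3, 6, 2, 0, 2, 4), (3, 2, 6, 0, 5, 2, 3), (6, 1, 5, 5, 1, 5, 0), (4, 5, 2, 0, 4, 6, 4))

ω-coordinates c = M·v, v = (8073, 4034, -1692, -8606, 1041, 418, -9052):
  c_1 = (0)·(8073) + (0)·(4034) + (-1)·(-1692) + (0)·(-8606) + (0)·(1041) + (0)·(418) + (0)·(-9052) = 1692
  c_2 = (1)·(8073) + (1)·(4034) + (1)·(-1692) + (0)·(-8606) + (0)·(1041) + (1)·(418) + (1)·(-9052) = 1781
  c_3 = (-1)·(8073) + (0)·(4034) + (0)·(-1692) + (0)·(-8606) + (0)·(1041) + (0)·(418) + (-1)·(-9052) = 979
  c_4 = (0)·(8073) + (0)·(4034) + (-9)·(-1692) + (0)·(-8606) + (3)·(1041) + (0)·(418) + (2)·(-9052) = 247
  c_5 = (2)·(8073) + (-2)·(4034) + (8)·(-1692) + (-2)·(-8606) + (-2)·(1041) + (2)·(418) + (1)·(-9052) = 1456
  c_6 = (1)·(8073) + (-1)·(4034) + (1)·(-1692) + (-1)·(-8606) + (0)·(1041) + (1)·(418) + (1)·(-9052) = 2319
  c_7 = (-1)·(8073) + (0)·(4034) + (0)·(-1692) + (0)·(-8606) + (0)·(1041) + (1)·(418) + (-1)·(-9052) = 1397
p = 7; digits c_i = Σ_j d_{ij}·7^j, 0 ≤ d_{ij} < 7:
  c_1 = 1692 = 5·7^0 + 3·7^1 + 6·7^2 + 4·7^3
  c_2 = 1781 = 3·7^0 + 2·7^1 + 1·7^2 + 5·7^3
  c_3 = 979 = 6·7^0 + 6·7^1 + 5·7^2 + 2·7^3
  c_4 = 247 = 2·7^0 + 0·7^1 + 5·7^2
  c_5 = 1456 = 0·7^0 + 5·7^1 + 1·7^2 + 4·7^3
  c_6 = 2319 = 2·7^0 + 2·7^1 + 5·7^2 + 6·7^3
  c_7 = 1397 = 4·7^0 + 3·7^1 + 0·7^2 + 4·7^3
Factor λ_0 = (5, 3, 6, 2, 0, 2, 4)
Factor λ_1 = (3, 2, 6, 0, 5, 2, 3)
Factor λ_2 = (6, 1, 5, 5, 1, 5, 0)
Factor λ_3 = (4, 5, 2, 0, 4, 6, 4)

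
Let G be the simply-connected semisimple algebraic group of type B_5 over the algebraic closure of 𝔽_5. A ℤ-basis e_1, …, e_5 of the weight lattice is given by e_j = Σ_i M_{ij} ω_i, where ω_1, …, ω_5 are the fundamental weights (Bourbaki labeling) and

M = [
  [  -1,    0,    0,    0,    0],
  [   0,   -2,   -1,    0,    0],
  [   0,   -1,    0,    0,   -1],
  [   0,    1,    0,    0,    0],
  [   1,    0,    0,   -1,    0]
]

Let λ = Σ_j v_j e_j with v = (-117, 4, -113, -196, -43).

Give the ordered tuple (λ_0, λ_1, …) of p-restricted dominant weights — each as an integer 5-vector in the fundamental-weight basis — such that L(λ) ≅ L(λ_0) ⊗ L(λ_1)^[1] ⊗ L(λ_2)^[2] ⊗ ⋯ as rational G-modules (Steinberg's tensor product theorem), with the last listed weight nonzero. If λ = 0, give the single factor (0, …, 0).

((2, 0, 4, 4, 4), (3, 1, 2, 0, 0), (4, 4, 1, 0, 3))

ω-coordinates c = M·v, v = (-117, 4, -113, -196, -43):
  c_1 = (-1)·(-117) + 0·4 + (0)·(-113) + (0)·(-196) + (0)·(-43) = 117
  c_2 = (0)·(-117) + (-2)·(4) + (-1)·(-113) + (0)·(-196) + (0)·(-43) = 105
  c_3 = (0)·(-117) + (-1)·(4) + (0)·(-113) + (0)·(-196) + (-1)·(-43) = 39
  c_4 = (0)·(-117) + 1·4 + (0)·(-113) + (0)·(-196) + (0)·(-43) = 4
  c_5 = (1)·(-117) + 0·4 + (0)·(-113) + (-1)·(-196) + (0)·(-43) = 79
p = 5; digits c_i = Σ_j d_{ij}·5^j, 0 ≤ d_{ij} < 5:
  c_1 = 117 = 2·5^0 + 3·5^1 + 4·5^2
  c_2 = 105 = 0·5^0 + 1·5^1 + 4·5^2
  c_3 = 39 = 4·5^0 + 2·5^1 + 1·5^2
  c_4 = 4 = 4·5^0
  c_5 = 79 = 4·5^0 + 0·5^1 + 3·5^2
Factor λ_0 = (2, 0, 4, 4, 4)
Factor λ_1 = (3, 1, 2, 0, 0)
Factor λ_2 = (4, 4, 1, 0, 3)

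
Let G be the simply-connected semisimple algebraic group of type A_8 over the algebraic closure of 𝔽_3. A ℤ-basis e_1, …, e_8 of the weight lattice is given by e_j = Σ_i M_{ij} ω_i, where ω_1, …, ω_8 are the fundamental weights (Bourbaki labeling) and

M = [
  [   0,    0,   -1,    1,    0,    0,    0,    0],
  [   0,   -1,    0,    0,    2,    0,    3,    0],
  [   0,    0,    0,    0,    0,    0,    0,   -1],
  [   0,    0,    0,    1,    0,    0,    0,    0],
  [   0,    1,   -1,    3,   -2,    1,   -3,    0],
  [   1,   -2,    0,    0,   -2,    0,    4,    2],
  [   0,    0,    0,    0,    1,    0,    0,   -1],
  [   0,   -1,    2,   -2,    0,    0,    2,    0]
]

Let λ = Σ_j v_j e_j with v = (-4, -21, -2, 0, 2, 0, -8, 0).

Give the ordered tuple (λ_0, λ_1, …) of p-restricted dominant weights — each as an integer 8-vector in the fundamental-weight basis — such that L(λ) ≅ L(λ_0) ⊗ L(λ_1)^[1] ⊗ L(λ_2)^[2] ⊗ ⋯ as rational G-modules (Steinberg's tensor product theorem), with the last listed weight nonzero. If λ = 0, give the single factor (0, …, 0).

((2, 1, 0, 0, 1, 2, 2, 1),)

ω-coordinates c = M·v, v = (-4, -21, -2, 0, 2, 0, -8, 0):
  c_1 = (0)·(-4) + (0)·(-21) + (-1)·(-2) + 1·0 + 0·2 + 0·0 + (0)·(-8) + 0·0 = 2
  c_2 = (0)·(-4) + (-1)·(-21) + (0)·(-2) + 0·0 + 2·2 + 0·0 + (3)·(-8) + 0·0 = 1
  c_3 = (0)·(-4) + (0)·(-21) + (0)·(-2) + 0·0 + 0·2 + 0·0 + (0)·(-8) + (-1)·(0) = 0
  c_4 = (0)·(-4) + (0)·(-21) + (0)·(-2) + 1·0 + 0·2 + 0·0 + (0)·(-8) + 0·0 = 0
  c_5 = (0)·(-4) + (1)·(-21) + (-1)·(-2) + 3·0 + (-2)·(2) + 1·0 + (-3)·(-8) + 0·0 = 1
  c_6 = (1)·(-4) + (-2)·(-21) + (0)·(-2) + 0·0 + (-2)·(2) + 0·0 + (4)·(-8) + 2·0 = 2
  c_7 = (0)·(-4) + (0)·(-21) + (0)·(-2) + 0·0 + 1·2 + 0·0 + (0)·(-8) + (-1)·(0) = 2
  c_8 = (0)·(-4) + (-1)·(-21) + (2)·(-2) + (-2)·(0) + 0·2 + 0·0 + (2)·(-8) + 0·0 = 1
Writing each c_i in base p = 3:
  c_1 = 2 = 2·3^0
  c_2 = 1 = 1·3^0
  c_3 = 0
  c_4 = 0
  c_5 = 1 = 1·3^0
  c_6 = 2 = 2·3^0
  c_7 = 2 = 2·3^0
  c_8 = 1 = 1·3^0
p-restricted factor λ_0 = (2, 1, 0, 0, 1, 2, 2, 1)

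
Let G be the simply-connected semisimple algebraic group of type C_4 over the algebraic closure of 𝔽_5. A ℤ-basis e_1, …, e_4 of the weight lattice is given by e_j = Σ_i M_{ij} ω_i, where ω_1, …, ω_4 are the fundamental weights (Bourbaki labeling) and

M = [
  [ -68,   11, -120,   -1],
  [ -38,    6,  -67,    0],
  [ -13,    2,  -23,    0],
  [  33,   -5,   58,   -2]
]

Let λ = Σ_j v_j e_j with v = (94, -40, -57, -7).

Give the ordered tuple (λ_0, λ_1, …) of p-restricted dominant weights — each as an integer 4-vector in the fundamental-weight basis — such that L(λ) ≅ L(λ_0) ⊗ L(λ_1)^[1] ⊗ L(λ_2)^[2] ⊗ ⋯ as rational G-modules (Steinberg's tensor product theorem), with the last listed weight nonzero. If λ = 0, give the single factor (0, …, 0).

((0, 2, 4, 0), (3, 1, 1, 2))

Change of basis e → ω: c = M·v where v = (94, -40, -57, -7):
  c_1 = (-68)·(94) + (11)·(-40) + (-120)·(-57) + (-1)·(-7) = 15
  c_2 = (-38)·(94) + (6)·(-40) + (-67)·(-57) + (0)·(-7) = 7
  c_3 = (-13)·(94) + (2)·(-40) + (-23)·(-57) + (0)·(-7) = 9
  c_4 = 33·94 + (-5)·(-40) + (58)·(-57) + (-2)·(-7) = 10
Writing each c_i in base p = 5:
  c_1 = 15 = 0·5^0 + 3·5^1
  c_2 = 7 = 2·5^0 + 1·5^1
  c_3 = 9 = 4·5^0 + 1·5^1
  c_4 = 10 = 0·5^0 + 2·5^1
p-restricted factor λ_0 = (0, 2, 4, 0)
p-restricted factor λ_1 = (3, 1, 1, 2)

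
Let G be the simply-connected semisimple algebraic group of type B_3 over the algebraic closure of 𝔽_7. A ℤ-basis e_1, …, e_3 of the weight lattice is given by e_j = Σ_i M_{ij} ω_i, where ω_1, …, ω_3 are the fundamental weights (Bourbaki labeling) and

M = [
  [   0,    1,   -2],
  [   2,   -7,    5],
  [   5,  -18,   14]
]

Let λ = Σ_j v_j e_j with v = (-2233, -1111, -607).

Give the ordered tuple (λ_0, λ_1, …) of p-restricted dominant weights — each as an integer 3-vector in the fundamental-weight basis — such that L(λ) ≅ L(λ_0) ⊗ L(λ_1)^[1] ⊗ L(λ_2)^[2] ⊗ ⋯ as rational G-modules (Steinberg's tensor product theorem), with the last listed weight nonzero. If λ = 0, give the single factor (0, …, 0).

((5, 3, 6), (0, 4, 5), (2, 5, 6))

Converting to the ω-basis (c_i = row i of M dotted with v = (-2233, -1111, -607)):
  c_1 = (0)·(-2233) + (1)·(-1111) + (-2)·(-607) = 103
  c_2 = (2)·(-2233) + (-7)·(-1111) + (5)·(-607) = 276
  c_3 = (5)·(-2233) + (-18)·(-1111) + (14)·(-607) = 335
Expand coordinatewise in base 7:
  c_1 = 103 = 5·7^0 + 0·7^1 + 2·7^2
  c_2 = 276 = 3·7^0 + 4·7^1 + 5·7^2
  c_3 = 335 = 6·7^0 + 5·7^1 + 6·7^2
p-restricted factor λ_0 = (5, 3, 6)
p-restricted factor λ_1 = (0, 4, 5)
p-restricted factor λ_2 = (2, 5, 6)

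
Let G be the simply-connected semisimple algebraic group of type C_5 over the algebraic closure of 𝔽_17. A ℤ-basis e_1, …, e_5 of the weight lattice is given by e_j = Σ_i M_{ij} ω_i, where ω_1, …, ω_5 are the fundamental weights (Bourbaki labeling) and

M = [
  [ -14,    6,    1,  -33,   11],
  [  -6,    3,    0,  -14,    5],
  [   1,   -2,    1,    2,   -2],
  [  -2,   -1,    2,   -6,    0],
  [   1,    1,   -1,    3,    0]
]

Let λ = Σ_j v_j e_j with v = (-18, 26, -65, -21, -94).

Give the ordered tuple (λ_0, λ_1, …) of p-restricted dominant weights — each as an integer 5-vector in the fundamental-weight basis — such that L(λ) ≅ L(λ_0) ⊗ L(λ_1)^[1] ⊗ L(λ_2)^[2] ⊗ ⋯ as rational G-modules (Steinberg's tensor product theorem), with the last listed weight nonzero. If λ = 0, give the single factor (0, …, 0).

((2, 10, 11, 6, 10),)

Change of basis e → ω: c = M·v where v = (-18, 26, -65, -21, -94):
  c_1 = (-14)·(-18) + (6)·(26) + (1)·(-65) + (-33)·(-21) + (11)·(-94) = 2
  c_2 = (-6)·(-18) + (3)·(26) + (0)·(-65) + (-14)·(-21) + (5)·(-94) = 10
  c_3 = (1)·(-18) + (-2)·(26) + (1)·(-65) + (2)·(-21) + (-2)·(-94) = 11
  c_4 = (-2)·(-18) + (-1)·(26) + (2)·(-65) + (-6)·(-21) + (0)·(-94) = 6
  c_5 = (1)·(-18) + (1)·(26) + (-1)·(-65) + (3)·(-21) + (0)·(-94) = 10
p = 17; digits c_i = Σ_j d_{ij}·17^j, 0 ≤ d_{ij} < 17:
  c_1 = 2 = 2·17^0
  c_2 = 10 = 10·17^0
  c_3 = 11 = 11·17^0
  c_4 = 6 = 6·17^0
  c_5 = 10 = 10·17^0
Factor λ_0 = (2, 10, 11, 6, 10)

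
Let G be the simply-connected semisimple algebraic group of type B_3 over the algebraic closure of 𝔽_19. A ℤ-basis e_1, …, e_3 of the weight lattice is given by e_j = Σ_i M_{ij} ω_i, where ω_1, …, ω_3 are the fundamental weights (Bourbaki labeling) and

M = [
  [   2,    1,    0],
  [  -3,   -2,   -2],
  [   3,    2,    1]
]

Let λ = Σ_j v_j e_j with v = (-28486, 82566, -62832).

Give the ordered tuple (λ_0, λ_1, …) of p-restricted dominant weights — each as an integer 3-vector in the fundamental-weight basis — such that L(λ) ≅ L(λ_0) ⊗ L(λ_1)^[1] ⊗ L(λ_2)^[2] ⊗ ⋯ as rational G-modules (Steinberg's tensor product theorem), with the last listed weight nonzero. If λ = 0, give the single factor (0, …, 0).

((1, 10, 8), (17, 7, 12), (13, 13, 8), (3, 6, 2))

In the fundamental-weight basis, λ has coordinates c = M·v (v = (-28486, 82566, -62832)):
  c_1 = 2*-28486 + 1*82566 + 0*-62832 = 25594
  c_2 = -3*-28486 + -2*82566 + -2*-62832 = 45990
  c_3 = 3*-28486 + 2*82566 + 1*-62832 = 16842
Writing each c_i in base p = 19:
  c_1 = 25594 = 1·19^0 + 17·19^1 + 13·19^2 + 3·19^3
  c_2 = 45990 = 10·19^0 + 7·19^1 + 13·19^2 + 6·19^3
  c_3 = 16842 = 8·19^0 + 12·19^1 + 8·19^2 + 2·19^3
λ_0 = (1, 10, 8)
λ_1 = (17, 7, 12)
λ_2 = (13, 13, 8)
λ_3 = (3, 6, 2)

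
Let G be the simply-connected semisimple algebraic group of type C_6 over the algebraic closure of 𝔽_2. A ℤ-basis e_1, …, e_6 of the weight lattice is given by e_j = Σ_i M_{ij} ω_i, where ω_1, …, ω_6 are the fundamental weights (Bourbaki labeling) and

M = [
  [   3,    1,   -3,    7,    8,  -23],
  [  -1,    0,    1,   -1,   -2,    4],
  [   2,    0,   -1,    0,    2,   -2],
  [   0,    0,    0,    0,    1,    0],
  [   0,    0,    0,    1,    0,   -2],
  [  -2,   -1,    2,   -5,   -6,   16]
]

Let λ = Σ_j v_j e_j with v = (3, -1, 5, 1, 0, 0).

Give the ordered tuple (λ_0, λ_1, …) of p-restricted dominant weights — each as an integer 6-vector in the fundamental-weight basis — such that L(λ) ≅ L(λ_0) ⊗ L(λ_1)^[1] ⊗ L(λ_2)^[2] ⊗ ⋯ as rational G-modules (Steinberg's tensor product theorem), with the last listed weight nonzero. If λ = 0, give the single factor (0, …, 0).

((0, 1, 1, 0, 1, 0),)

ω-coordinates c = M·v, v = (3, -1, 5, 1, 0, 0):
  c_1 = 3·3 + (1)·(-1) + (-3)·(5) + 7·1 + 8·0 + (-23)·(0) = 0
  c_2 = (-1)·(3) + (0)·(-1) + 1·5 + (-1)·(1) + (-2)·(0) + 4·0 = 1
  c_3 = 2·3 + (0)·(-1) + (-1)·(5) + 0·1 + 2·0 + (-2)·(0) = 1
  c_4 = 0·3 + (0)·(-1) + 0·5 + 0·1 + 1·0 + 0·0 = 0
  c_5 = 0·3 + (0)·(-1) + 0·5 + 1·1 + 0·0 + (-2)·(0) = 1
  c_6 = (-2)·(3) + (-1)·(-1) + 2·5 + (-5)·(1) + (-6)·(0) + 16·0 = 0
p = 2; digits c_i = Σ_j d_{ij}·2^j, 0 ≤ d_{ij} < 2:
  c_1 = 0
  c_2 = 1 = 1·2^0
  c_3 = 1 = 1·2^0
  c_4 = 0
  c_5 = 1 = 1·2^0
  c_6 = 0
p-restricted factor λ_0 = (0, 1, 1, 0, 1, 0)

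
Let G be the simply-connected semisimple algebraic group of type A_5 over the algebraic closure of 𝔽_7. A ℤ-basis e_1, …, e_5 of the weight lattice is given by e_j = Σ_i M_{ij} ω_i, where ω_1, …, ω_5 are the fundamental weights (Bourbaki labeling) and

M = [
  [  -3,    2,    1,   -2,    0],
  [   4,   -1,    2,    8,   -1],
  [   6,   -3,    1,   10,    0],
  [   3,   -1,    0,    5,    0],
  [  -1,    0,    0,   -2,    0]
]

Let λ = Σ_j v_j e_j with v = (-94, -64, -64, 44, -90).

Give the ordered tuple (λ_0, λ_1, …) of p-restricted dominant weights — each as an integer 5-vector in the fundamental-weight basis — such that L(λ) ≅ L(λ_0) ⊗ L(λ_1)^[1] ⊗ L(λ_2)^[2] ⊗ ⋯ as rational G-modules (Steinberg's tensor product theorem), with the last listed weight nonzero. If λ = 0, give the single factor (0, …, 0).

((2, 2, 4, 2, 6),)

Converting to the ω-basis (c_i = row i of M dotted with v = (-94, -64, -64, 44, -90)):
  c_1 = -3*-94 + 2*-64 + 1*-64 + -2*44 + 0*-90 = 2
  c_2 = 4*-94 + -1*-64 + 2*-64 + 8*44 + -1*-90 = 2
  c_3 = 6*-94 + -3*-64 + 1*-64 + 10*44 + 0*-90 = 4
  c_4 = 3*-94 + -1*-64 + 0*-64 + 5*44 + 0*-90 = 2
  c_5 = -1*-94 + 0*-64 + 0*-64 + -2*44 + 0*-90 = 6
Expand coordinatewise in base 7:
  c_1 = 2 = 2·7^0
  c_2 = 2 = 2·7^0
  c_3 = 4 = 4·7^0
  c_4 = 2 = 2·7^0
  c_5 = 6 = 6·7^0
λ_0 = (2, 2, 4, 2, 6)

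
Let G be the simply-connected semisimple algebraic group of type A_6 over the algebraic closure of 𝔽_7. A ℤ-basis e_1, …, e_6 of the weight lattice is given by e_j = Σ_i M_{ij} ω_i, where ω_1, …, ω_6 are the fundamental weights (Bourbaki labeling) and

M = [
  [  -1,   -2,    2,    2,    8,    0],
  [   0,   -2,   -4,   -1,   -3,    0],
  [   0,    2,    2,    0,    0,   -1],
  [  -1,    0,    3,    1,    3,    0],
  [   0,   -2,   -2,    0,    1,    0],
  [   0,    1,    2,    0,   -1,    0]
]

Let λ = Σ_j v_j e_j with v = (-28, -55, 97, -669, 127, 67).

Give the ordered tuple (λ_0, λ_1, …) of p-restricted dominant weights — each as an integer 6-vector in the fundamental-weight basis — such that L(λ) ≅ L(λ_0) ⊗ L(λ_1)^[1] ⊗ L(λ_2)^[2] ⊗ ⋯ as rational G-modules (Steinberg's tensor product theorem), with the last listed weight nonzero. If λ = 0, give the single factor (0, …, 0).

((3, 3, 3, 3, 1, 5), (1, 1, 2, 4, 6, 1))

In the fundamental-weight basis, λ has coordinates c = M·v (v = (-28, -55, 97, -669, 127, 67)):
  c_1 = (-1)·(-28) + (-2)·(-55) + (2)·(97) + (2)·(-669) + (8)·(127) + (0)·(67) = 10
  c_2 = (0)·(-28) + (-2)·(-55) + (-4)·(97) + (-1)·(-669) + (-3)·(127) + (0)·(67) = 10
  c_3 = (0)·(-28) + (2)·(-55) + (2)·(97) + (0)·(-669) + (0)·(127) + (-1)·(67) = 17
  c_4 = (-1)·(-28) + (0)·(-55) + (3)·(97) + (1)·(-669) + (3)·(127) + (0)·(67) = 31
  c_5 = (0)·(-28) + (-2)·(-55) + (-2)·(97) + (0)·(-669) + (1)·(127) + (0)·(67) = 43
  c_6 = (0)·(-28) + (1)·(-55) + (2)·(97) + (0)·(-669) + (-1)·(127) + (0)·(67) = 12
Writing each c_i in base p = 7:
  c_1 = 10 = 3·7^0 + 1·7^1
  c_2 = 10 = 3·7^0 + 1·7^1
  c_3 = 17 = 3·7^0 + 2·7^1
  c_4 = 31 = 3·7^0 + 4·7^1
  c_5 = 43 = 1·7^0 + 6·7^1
  c_6 = 12 = 5·7^0 + 1·7^1
Factor λ_0 = (3, 3, 3, 3, 1, 5)
Factor λ_1 = (1, 1, 2, 4, 6, 1)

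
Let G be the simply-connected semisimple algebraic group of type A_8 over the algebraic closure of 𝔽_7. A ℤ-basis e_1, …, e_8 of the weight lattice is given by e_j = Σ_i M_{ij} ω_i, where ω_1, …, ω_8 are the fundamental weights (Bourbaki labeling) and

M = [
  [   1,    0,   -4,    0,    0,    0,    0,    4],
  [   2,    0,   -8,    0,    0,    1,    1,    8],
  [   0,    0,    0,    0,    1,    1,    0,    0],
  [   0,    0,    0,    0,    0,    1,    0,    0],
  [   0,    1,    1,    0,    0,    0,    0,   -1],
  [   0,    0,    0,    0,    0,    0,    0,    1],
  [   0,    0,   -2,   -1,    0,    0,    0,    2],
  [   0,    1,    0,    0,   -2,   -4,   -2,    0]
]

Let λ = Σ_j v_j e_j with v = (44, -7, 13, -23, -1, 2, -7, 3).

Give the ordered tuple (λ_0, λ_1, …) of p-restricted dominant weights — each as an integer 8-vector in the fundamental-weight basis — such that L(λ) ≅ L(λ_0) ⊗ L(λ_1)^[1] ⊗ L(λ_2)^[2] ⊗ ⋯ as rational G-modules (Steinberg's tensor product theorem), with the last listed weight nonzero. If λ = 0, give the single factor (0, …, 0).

Converting to the ω-basis (c_i = row i of M dotted with v = (44, -7, 13, -23, -1, 2, -7, 3)):
  c_1 = 1*44 + 0*-7 + -4*13 + 0*-23 + 0*-1 + 0*2 + 0*-7 + 4*3 = 4
  c_2 = 2*44 + 0*-7 + -8*13 + 0*-23 + 0*-1 + 1*2 + 1*-7 + 8*3 = 3
  c_3 = 0*44 + 0*-7 + 0*13 + 0*-23 + 1*-1 + 1*2 + 0*-7 + 0*3 = 1
  c_4 = 0*44 + 0*-7 + 0*13 + 0*-23 + 0*-1 + 1*2 + 0*-7 + 0*3 = 2
  c_5 = 0*44 + 1*-7 + 1*13 + 0*-23 + 0*-1 + 0*2 + 0*-7 + -1*3 = 3
  c_6 = 0*44 + 0*-7 + 0*13 + 0*-23 + 0*-1 + 0*2 + 0*-7 + 1*3 = 3
  c_7 = 0*44 + 0*-7 + -2*13 + -1*-23 + 0*-1 + 0*2 + 0*-7 + 2*3 = 3
  c_8 = 0*44 + 1*-7 + 0*13 + 0*-23 + -2*-1 + -4*2 + -2*-7 + 0*3 = 1
Expand coordinatewise in base 7:
  c_1 = 4 = 4·7^0
  c_2 = 3 = 3·7^0
  c_3 = 1 = 1·7^0
  c_4 = 2 = 2·7^0
  c_5 = 3 = 3·7^0
  c_6 = 3 = 3·7^0
  c_7 = 3 = 3·7^0
  c_8 = 1 = 1·7^0
λ_0 = (4, 3, 1, 2, 3, 3, 3, 1)

((4, 3, 1, 2, 3, 3, 3, 1),)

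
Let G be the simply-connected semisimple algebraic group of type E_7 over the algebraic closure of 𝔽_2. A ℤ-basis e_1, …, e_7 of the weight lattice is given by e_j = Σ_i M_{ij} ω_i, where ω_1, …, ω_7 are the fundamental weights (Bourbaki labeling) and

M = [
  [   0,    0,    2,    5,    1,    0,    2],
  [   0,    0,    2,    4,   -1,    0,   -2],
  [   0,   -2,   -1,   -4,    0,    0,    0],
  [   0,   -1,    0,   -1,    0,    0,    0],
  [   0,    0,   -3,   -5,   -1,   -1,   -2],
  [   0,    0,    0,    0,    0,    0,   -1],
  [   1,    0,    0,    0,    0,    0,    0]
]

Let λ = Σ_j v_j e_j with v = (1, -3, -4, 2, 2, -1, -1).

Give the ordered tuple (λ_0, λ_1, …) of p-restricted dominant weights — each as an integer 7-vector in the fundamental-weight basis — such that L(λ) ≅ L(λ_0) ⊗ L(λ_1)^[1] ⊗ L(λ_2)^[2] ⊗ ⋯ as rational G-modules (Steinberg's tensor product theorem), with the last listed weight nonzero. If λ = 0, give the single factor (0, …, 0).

((0, 0, 0, 1, 1, 1, 1), (1, 0, 1, 0, 1, 0, 0))

In the fundamental-weight basis, λ has coordinates c = M·v (v = (1, -3, -4, 2, 2, -1, -1)):
  c_1 = 0*1 + 0*-3 + 2*-4 + 5*2 + 1*2 + 0*-1 + 2*-1 = 2
  c_2 = 0*1 + 0*-3 + 2*-4 + 4*2 + -1*2 + 0*-1 + -2*-1 = 0
  c_3 = 0*1 + -2*-3 + -1*-4 + -4*2 + 0*2 + 0*-1 + 0*-1 = 2
  c_4 = 0*1 + -1*-3 + 0*-4 + -1*2 + 0*2 + 0*-1 + 0*-1 = 1
  c_5 = 0*1 + 0*-3 + -3*-4 + -5*2 + -1*2 + -1*-1 + -2*-1 = 3
  c_6 = 0*1 + 0*-3 + 0*-4 + 0*2 + 0*2 + 0*-1 + -1*-1 = 1
  c_7 = 1*1 + 0*-3 + 0*-4 + 0*2 + 0*2 + 0*-1 + 0*-1 = 1
Base-2 expansion of each c_i:
  c_1 = 2 = 0·2^0 + 1·2^1
  c_2 = 0
  c_3 = 2 = 0·2^0 + 1·2^1
  c_4 = 1 = 1·2^0
  c_5 = 3 = 1·2^0 + 1·2^1
  c_6 = 1 = 1·2^0
  c_7 = 1 = 1·2^0
p-restricted factor λ_0 = (0, 0, 0, 1, 1, 1, 1)
p-restricted factor λ_1 = (1, 0, 1, 0, 1, 0, 0)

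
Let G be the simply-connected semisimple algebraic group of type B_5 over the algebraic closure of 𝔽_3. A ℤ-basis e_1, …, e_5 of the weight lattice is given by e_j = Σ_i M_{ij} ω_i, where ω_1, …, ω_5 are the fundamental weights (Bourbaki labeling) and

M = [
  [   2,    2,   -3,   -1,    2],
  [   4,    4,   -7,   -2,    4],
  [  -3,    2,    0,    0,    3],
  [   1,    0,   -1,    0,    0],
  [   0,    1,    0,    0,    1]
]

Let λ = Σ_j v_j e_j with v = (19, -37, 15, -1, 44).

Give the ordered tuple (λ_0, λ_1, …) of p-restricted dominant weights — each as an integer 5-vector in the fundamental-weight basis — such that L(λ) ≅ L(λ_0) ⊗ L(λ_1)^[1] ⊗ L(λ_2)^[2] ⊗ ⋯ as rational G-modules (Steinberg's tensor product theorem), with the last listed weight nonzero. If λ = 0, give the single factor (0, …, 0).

((2, 1, 1, 1, 1), (2, 0, 0, 1, 2))

In the fundamental-weight basis, λ has coordinates c = M·v (v = (19, -37, 15, -1, 44)):
  c_1 = (2)·(19) + (2)·(-37) + (-3)·(15) + (-1)·(-1) + (2)·(44) = 8
  c_2 = (4)·(19) + (4)·(-37) + (-7)·(15) + (-2)·(-1) + (4)·(44) = 1
  c_3 = (-3)·(19) + (2)·(-37) + (0)·(15) + (0)·(-1) + (3)·(44) = 1
  c_4 = (1)·(19) + (0)·(-37) + (-1)·(15) + (0)·(-1) + (0)·(44) = 4
  c_5 = (0)·(19) + (1)·(-37) + (0)·(15) + (0)·(-1) + (1)·(44) = 7
Base-3 expansion of each c_i:
  c_1 = 8 = 2·3^0 + 2·3^1
  c_2 = 1 = 1·3^0
  c_3 = 1 = 1·3^0
  c_4 = 4 = 1·3^0 + 1·3^1
  c_5 = 7 = 1·3^0 + 2·3^1
p-restricted factor λ_0 = (2, 1, 1, 1, 1)
p-restricted factor λ_1 = (2, 0, 0, 1, 2)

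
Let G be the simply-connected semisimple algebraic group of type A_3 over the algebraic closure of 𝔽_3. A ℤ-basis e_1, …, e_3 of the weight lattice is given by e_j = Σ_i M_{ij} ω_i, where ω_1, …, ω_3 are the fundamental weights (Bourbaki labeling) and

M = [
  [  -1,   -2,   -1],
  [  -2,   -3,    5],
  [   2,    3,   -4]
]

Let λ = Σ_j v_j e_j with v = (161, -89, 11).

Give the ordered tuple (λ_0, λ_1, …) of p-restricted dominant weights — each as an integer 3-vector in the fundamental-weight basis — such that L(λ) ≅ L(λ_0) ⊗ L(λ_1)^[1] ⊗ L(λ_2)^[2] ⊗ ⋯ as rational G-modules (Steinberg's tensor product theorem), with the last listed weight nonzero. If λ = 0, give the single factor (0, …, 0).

Compute c_i = Σ_j M_{ij} v_j with v = (161, -89, 11):
  c_1 = (-1)·(161) + (-2)·(-89) + (-1)·(11) = 6
  c_2 = (-2)·(161) + (-3)·(-89) + (5)·(11) = 0
  c_3 = (2)·(161) + (3)·(-89) + (-4)·(11) = 11
p = 3; digits c_i = Σ_j d_{ij}·3^j, 0 ≤ d_{ij} < 3:
  c_1 = 6 = 0·3^0 + 2·3^1
  c_2 = 0
  c_3 = 11 = 2·3^0 + 0·3^1 + 1·3^2
λ_0 = (0, 0, 2)
λ_1 = (2, 0, 0)
λ_2 = (0, 0, 1)

((0, 0, 2), (2, 0, 0), (0, 0, 1))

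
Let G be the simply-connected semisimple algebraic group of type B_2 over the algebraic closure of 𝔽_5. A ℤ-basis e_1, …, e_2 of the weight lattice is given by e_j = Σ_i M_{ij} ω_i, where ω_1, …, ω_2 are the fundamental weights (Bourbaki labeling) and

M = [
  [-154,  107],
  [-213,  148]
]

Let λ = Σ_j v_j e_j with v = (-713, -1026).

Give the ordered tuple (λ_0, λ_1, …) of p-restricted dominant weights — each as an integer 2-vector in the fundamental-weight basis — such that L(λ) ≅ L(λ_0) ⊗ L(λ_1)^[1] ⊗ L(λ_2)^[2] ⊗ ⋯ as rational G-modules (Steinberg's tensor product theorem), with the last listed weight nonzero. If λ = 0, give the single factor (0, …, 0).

((0, 1), (4, 4))

Converting to the ω-basis (c_i = row i of M dotted with v = (-713, -1026)):
  c_1 = (-154)·(-713) + (107)·(-1026) = 20
  c_2 = (-213)·(-713) + (148)·(-1026) = 21
Base-5 expansion of each c_i:
  c_1 = 20 = 0·5^0 + 4·5^1
  c_2 = 21 = 1·5^0 + 4·5^1
p-restricted factor λ_0 = (0, 1)
p-restricted factor λ_1 = (4, 4)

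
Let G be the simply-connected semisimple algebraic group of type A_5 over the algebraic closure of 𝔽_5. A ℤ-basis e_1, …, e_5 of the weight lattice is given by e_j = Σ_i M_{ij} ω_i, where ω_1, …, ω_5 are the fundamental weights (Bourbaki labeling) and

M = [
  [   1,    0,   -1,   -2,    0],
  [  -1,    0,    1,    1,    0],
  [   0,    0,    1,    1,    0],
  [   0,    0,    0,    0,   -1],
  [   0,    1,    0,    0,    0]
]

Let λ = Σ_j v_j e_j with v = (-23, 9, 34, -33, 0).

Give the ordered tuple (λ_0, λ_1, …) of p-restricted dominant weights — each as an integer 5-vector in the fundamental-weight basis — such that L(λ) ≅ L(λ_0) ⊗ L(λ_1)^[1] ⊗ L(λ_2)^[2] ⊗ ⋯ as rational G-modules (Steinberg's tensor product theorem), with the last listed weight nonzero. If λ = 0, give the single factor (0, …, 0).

ω-coordinates c = M·v, v = (-23, 9, 34, -33, 0):
  c_1 = 1*-23 + 0*9 + -1*34 + -2*-33 + 0*0 = 9
  c_2 = -1*-23 + 0*9 + 1*34 + 1*-33 + 0*0 = 24
  c_3 = 0*-23 + 0*9 + 1*34 + 1*-33 + 0*0 = 1
  c_4 = 0*-23 + 0*9 + 0*34 + 0*-33 + -1*0 = 0
  c_5 = 0*-23 + 1*9 + 0*34 + 0*-33 + 0*0 = 9
Base-5 expansion of each c_i:
  c_1 = 9 = 4·5^0 + 1·5^1
  c_2 = 24 = 4·5^0 + 4·5^1
  c_3 = 1 = 1·5^0
  c_4 = 0
  c_5 = 9 = 4·5^0 + 1·5^1
λ_0 = (4, 4, 1, 0, 4)
λ_1 = (1, 4, 0, 0, 1)

((4, 4, 1, 0, 4), (1, 4, 0, 0, 1))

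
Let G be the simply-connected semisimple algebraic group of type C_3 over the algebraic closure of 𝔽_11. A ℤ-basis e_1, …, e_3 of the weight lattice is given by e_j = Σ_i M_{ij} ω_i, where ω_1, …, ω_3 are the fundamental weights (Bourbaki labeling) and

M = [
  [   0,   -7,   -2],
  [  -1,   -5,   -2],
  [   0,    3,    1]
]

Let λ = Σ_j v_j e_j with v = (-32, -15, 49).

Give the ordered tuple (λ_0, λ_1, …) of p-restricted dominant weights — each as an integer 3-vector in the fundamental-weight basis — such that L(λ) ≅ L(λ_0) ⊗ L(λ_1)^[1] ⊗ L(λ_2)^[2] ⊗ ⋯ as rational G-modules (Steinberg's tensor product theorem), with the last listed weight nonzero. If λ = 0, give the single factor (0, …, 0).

((7, 9, 4),)

Change of basis e → ω: c = M·v where v = (-32, -15, 49):
  c_1 = (0)·(-32) + (-7)·(-15) + (-2)·(49) = 7
  c_2 = (-1)·(-32) + (-5)·(-15) + (-2)·(49) = 9
  c_3 = (0)·(-32) + (3)·(-15) + (1)·(49) = 4
Writing each c_i in base p = 11:
  c_1 = 7 = 7·11^0
  c_2 = 9 = 9·11^0
  c_3 = 4 = 4·11^0
λ_0 = (7, 9, 4)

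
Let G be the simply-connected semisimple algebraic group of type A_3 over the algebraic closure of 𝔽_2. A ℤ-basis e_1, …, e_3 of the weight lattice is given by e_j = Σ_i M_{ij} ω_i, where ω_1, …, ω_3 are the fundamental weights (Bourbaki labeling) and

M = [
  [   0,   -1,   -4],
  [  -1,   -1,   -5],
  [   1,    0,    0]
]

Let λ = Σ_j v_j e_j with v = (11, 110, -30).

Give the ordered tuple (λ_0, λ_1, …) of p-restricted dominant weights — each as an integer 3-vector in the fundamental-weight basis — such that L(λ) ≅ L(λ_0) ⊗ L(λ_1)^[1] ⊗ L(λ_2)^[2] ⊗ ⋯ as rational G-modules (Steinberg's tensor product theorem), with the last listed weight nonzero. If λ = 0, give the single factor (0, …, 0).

((0, 1, 1), (1, 0, 1), (0, 1, 0), (1, 1, 1), (0, 1, 0))

Compute c_i = Σ_j M_{ij} v_j with v = (11, 110, -30):
  c_1 = 0*11 + -1*110 + -4*-30 = 10
  c_2 = -1*11 + -1*110 + -5*-30 = 29
  c_3 = 1*11 + 0*110 + 0*-30 = 11
p = 2; digits c_i = Σ_j d_{ij}·2^j, 0 ≤ d_{ij} < 2:
  c_1 = 10 = 0·2^0 + 1·2^1 + 0·2^2 + 1·2^3
  c_2 = 29 = 1·2^0 + 0·2^1 + 1·2^2 + 1·2^3 + 1·2^4
  c_3 = 11 = 1·2^0 + 1·2^1 + 0·2^2 + 1·2^3
λ_0 = (0, 1, 1)
λ_1 = (1, 0, 1)
λ_2 = (0, 1, 0)
λ_3 = (1, 1, 1)
λ_4 = (0, 1, 0)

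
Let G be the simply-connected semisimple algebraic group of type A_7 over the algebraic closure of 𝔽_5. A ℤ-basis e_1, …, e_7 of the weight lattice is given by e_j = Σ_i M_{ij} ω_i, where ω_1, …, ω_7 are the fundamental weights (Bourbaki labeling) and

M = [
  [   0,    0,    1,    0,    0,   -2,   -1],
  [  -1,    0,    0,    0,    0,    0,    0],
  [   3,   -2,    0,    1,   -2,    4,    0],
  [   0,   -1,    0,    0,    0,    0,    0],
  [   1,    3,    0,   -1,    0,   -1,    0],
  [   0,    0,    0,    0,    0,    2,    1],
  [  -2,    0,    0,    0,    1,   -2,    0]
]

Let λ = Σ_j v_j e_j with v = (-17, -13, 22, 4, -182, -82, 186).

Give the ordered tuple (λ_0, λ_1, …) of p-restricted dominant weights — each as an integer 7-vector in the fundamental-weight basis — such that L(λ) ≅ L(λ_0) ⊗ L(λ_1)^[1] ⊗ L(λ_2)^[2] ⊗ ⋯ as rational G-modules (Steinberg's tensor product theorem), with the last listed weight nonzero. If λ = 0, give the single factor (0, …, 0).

((0, 2, 0, 3, 2, 2, 1), (0, 3, 3, 2, 4, 4, 3))

ω-coordinates c = M·v, v = (-17, -13, 22, 4, -182, -82, 186):
  c_1 = (0)·(-17) + (0)·(-13) + 1·22 + 0·4 + (0)·(-182) + (-2)·(-82) + (-1)·(186) = 0
  c_2 = (-1)·(-17) + (0)·(-13) + 0·22 + 0·4 + (0)·(-182) + (0)·(-82) + 0·186 = 17
  c_3 = (3)·(-17) + (-2)·(-13) + 0·22 + 1·4 + (-2)·(-182) + (4)·(-82) + 0·186 = 15
  c_4 = (0)·(-17) + (-1)·(-13) + 0·22 + 0·4 + (0)·(-182) + (0)·(-82) + 0·186 = 13
  c_5 = (1)·(-17) + (3)·(-13) + 0·22 + (-1)·(4) + (0)·(-182) + (-1)·(-82) + 0·186 = 22
  c_6 = (0)·(-17) + (0)·(-13) + 0·22 + 0·4 + (0)·(-182) + (2)·(-82) + 1·186 = 22
  c_7 = (-2)·(-17) + (0)·(-13) + 0·22 + 0·4 + (1)·(-182) + (-2)·(-82) + 0·186 = 16
p = 5; digits c_i = Σ_j d_{ij}·5^j, 0 ≤ d_{ij} < 5:
  c_1 = 0
  c_2 = 17 = 2·5^0 + 3·5^1
  c_3 = 15 = 0·5^0 + 3·5^1
  c_4 = 13 = 3·5^0 + 2·5^1
  c_5 = 22 = 2·5^0 + 4·5^1
  c_6 = 22 = 2·5^0 + 4·5^1
  c_7 = 16 = 1·5^0 + 3·5^1
p-restricted factor λ_0 = (0, 2, 0, 3, 2, 2, 1)
p-restricted factor λ_1 = (0, 3, 3, 2, 4, 4, 3)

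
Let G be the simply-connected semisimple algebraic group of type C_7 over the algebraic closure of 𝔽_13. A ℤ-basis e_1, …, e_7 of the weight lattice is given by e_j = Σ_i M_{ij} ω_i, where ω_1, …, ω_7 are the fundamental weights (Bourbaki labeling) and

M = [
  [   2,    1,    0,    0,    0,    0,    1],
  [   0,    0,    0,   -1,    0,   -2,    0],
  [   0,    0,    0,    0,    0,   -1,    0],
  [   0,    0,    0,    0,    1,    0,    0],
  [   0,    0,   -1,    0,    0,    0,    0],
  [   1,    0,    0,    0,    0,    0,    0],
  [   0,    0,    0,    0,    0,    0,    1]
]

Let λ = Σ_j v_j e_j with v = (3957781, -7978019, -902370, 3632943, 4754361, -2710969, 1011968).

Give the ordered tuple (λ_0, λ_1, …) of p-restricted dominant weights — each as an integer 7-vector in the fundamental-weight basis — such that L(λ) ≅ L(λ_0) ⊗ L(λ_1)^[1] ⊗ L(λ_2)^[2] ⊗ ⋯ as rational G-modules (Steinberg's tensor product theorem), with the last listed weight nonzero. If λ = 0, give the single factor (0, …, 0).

((4, 0, 1, 1, 1, 9, 9), (5, 10, 3, 4, 6, 10, 12), (2, 3, 12, 0, 9, 5, 7), (3, 8, 11, 6, 7, 7, 5), (7, 10, 3, 10, 5, 8, 9), (2, 4, 7, 12, 2, 10, 2))

ω-coordinates c = M·v, v = (3957781, -7978019, -902370, 3632943, 4754361, -2710969, 1011968):
  c_1 = 2*3957781 + 1*-7978019 + 0*-902370 + 0*3632943 + 0*4754361 + 0*-2710969 + 1*1011968 = 949511
  c_2 = 0*3957781 + 0*-7978019 + 0*-902370 + -1*3632943 + 0*4754361 + -2*-2710969 + 0*1011968 = 1788995
  c_3 = 0*3957781 + 0*-7978019 + 0*-902370 + 0*3632943 + 0*4754361 + -1*-2710969 + 0*1011968 = 2710969
  c_4 = 0*3957781 + 0*-7978019 + 0*-902370 + 0*3632943 + 1*4754361 + 0*-2710969 + 0*1011968 = 4754361
  c_5 = 0*3957781 + 0*-7978019 + -1*-902370 + 0*3632943 + 0*4754361 + 0*-2710969 + 0*1011968 = 902370
  c_6 = 1*3957781 + 0*-7978019 + 0*-902370 + 0*3632943 + 0*4754361 + 0*-2710969 + 0*1011968 = 3957781
  c_7 = 0*3957781 + 0*-7978019 + 0*-902370 + 0*3632943 + 0*4754361 + 0*-2710969 + 1*1011968 = 1011968
Expand coordinatewise in base 13:
  c_1 = 949511 = 4·13^0 + 5·13^1 + 2·13^2 + 3·13^3 + 7·13^4 + 2·13^5
  c_2 = 1788995 = 0·13^0 + 10·13^1 + 3·13^2 + 8·13^3 + 10·13^4 + 4·13^5
  c_3 = 2710969 = 1·13^0 + 3·13^1 + 12·13^2 + 11·13^3 + 3·13^4 + 7·13^5
  c_4 = 4754361 = 1·13^0 + 4·13^1 + 0·13^2 + 6·13^3 + 10·13^4 + 12·13^5
  c_5 = 902370 = 1·13^0 + 6·13^1 + 9·13^2 + 7·13^3 + 5·13^4 + 2·13^5
  c_6 = 3957781 = 9·13^0 + 10·13^1 + 5·13^2 + 7·13^3 + 8·13^4 + 10·13^5
  c_7 = 1011968 = 9·13^0 + 12·13^1 + 7·13^2 + 5·13^3 + 9·13^4 + 2·13^5
Factor λ_0 = (4, 0, 1, 1, 1, 9, 9)
Factor λ_1 = (5, 10, 3, 4, 6, 10, 12)
Factor λ_2 = (2, 3, 12, 0, 9, 5, 7)
Factor λ_3 = (3, 8, 11, 6, 7, 7, 5)
Factor λ_4 = (7, 10, 3, 10, 5, 8, 9)
Factor λ_5 = (2, 4, 7, 12, 2, 10, 2)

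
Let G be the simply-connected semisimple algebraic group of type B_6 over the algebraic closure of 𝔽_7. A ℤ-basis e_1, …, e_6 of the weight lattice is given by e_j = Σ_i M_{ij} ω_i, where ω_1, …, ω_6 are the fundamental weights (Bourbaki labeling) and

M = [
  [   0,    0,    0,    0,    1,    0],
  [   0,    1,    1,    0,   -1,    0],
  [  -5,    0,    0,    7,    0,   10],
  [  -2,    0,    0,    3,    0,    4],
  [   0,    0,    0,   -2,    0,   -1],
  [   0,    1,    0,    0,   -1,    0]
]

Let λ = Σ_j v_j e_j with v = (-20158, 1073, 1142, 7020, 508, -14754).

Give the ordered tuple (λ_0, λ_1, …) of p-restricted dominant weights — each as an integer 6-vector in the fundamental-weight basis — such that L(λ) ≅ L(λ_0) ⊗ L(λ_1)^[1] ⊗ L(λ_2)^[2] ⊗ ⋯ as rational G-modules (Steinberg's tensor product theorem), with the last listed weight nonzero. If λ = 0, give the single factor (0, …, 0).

In the fundamental-weight basis, λ has coordinates c = M·v (v = (-20158, 1073, 1142, 7020, 508, -14754)):
  c_1 = (0)·(-20158) + (0)·(1073) + (0)·(1142) + (0)·(7020) + (1)·(508) + (0)·(-14754) = 508
  c_2 = (0)·(-20158) + (1)·(1073) + (1)·(1142) + (0)·(7020) + (-1)·(508) + (0)·(-14754) = 1707
  c_3 = (-5)·(-20158) + (0)·(1073) + (0)·(1142) + (7)·(7020) + (0)·(508) + (10)·(-14754) = 2390
  c_4 = (-2)·(-20158) + (0)·(1073) + (0)·(1142) + (3)·(7020) + (0)·(508) + (4)·(-14754) = 2360
  c_5 = (0)·(-20158) + (0)·(1073) + (0)·(1142) + (-2)·(7020) + (0)·(508) + (-1)·(-14754) = 714
  c_6 = (0)·(-20158) + (1)·(1073) + (0)·(1142) + (0)·(7020) + (-1)·(508) + (0)·(-14754) = 565
Writing each c_i in base p = 7:
  c_1 = 508 = 4·7^0 + 2·7^1 + 3·7^2 + 1·7^3
  c_2 = 1707 = 6·7^0 + 5·7^1 + 6·7^2 + 4·7^3
  c_3 = 2390 = 3·7^0 + 5·7^1 + 6·7^2 + 6·7^3
  c_4 = 2360 = 1·7^0 + 1·7^1 + 6·7^2 + 6·7^3
  c_5 = 714 = 0·7^0 + 4·7^1 + 0·7^2 + 2·7^3
  c_6 = 565 = 5·7^0 + 3·7^1 + 4·7^2 + 1·7^3
p-restricted factor λ_0 = (4, 6, 3, 1, 0, 5)
p-restricted factor λ_1 = (2, 5, 5, 1, 4, 3)
p-restricted factor λ_2 = (3, 6, 6, 6, 0, 4)
p-restricted factor λ_3 = (1, 4, 6, 6, 2, 1)

((4, 6, 3, 1, 0, 5), (2, 5, 5, 1, 4, 3), (3, 6, 6, 6, 0, 4), (1, 4, 6, 6, 2, 1))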